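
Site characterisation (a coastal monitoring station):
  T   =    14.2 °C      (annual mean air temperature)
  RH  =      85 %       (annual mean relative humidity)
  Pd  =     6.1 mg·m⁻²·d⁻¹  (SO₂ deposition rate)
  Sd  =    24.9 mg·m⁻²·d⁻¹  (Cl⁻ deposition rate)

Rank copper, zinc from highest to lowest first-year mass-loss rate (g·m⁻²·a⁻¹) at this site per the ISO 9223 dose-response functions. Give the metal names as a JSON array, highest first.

copper: T>10 °C ⇒ hinge -0.080·(14.2−10) = -0.3360
  Pd branch = 0.0053·Pd^0.26·e^(0.059·RH+f) = 0.9131 μm/a
  Cl⁻ term: 0.01025·24.9^0.27·exp(0.036·85+0.049·14.2) = 1.044
  r_corr = 0.9131 + 1.044 = 1.957 μm/a
  mass loss = 1.957 μm/a × 8.96 g/cm³ = 17.54 g·m⁻²·a⁻¹
zinc: f(T) = -0.071·(T−10) [T>10 °C] = -0.2982
  Pd branch = 0.0129·Pd^0.44·e^(0.046·RH+f) = 1.059 μm/a
  Cl⁻ term: 0.0175·24.9^0.57·exp(0.008·85+0.085·14.2) = 0.7217
  r_corr = 1.059 + 0.7217 = 1.78 μm/a
  mass loss = 1.78 μm/a × 7.14 g/cm³ = 12.71 g·m⁻²·a⁻¹
Ordering by g·m⁻²·a⁻¹: copper (17.5) > zinc (12.7)

["copper", "zinc"]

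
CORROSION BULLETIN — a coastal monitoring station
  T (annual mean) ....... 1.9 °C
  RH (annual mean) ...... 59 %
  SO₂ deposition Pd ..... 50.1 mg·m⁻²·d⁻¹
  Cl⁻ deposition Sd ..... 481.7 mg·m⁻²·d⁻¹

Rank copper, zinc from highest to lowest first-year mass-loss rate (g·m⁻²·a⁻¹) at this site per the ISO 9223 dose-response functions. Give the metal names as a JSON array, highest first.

copper: T≤10 °C ⇒ hinge +0.126·(1.9−10) = -1.0206
  SO₂ term: 0.0053·50.1^0.26·exp(0.059·59-1.0206) = 0.1717
  Sd branch = 0.01025·Sd^0.27·e^(0.036·RH+0.049·T) = 0.4988 μm/a
  r_corr = 0.1717 + 0.4988 = 0.6705 μm/a
  mass loss = 0.6705 μm/a × 8.96 g/cm³ = 6.008 g·m⁻²·a⁻¹
zinc: temperature factor f = +0.038·(-8.1) = -0.3078
  SO₂ term: 0.0129·50.1^0.44·exp(0.046·59-0.3078) = 0.8008
  Sd branch = 0.0175·Sd^0.57·e^(0.008·RH+0.085·T) = 1.115 μm/a
  r_corr = 0.8008 + 1.115 = 1.916 μm/a
  mass loss = 1.916 μm/a × 7.14 g/cm³ = 13.68 g·m⁻²·a⁻¹
Ordering by g·m⁻²·a⁻¹: zinc (13.7) > copper (6.01)

["zinc", "copper"]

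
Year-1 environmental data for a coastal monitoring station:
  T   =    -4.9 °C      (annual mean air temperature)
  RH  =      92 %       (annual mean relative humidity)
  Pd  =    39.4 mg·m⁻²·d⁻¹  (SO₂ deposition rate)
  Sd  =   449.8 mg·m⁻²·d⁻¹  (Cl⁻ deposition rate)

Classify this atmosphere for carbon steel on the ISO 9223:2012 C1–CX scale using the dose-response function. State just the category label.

C5

carbon steel: T≤10 °C ⇒ hinge +0.150·(-4.9−10) = -2.2350
  SO₂ term: 1.77·39.4^0.52·exp(0.02·92-2.2350) = 8.055
  Sd branch = 0.102·Sd^0.62·e^(0.033·RH+0.04·T) = 77.07 μm/a
  sum: 8.055 + 77.07 → r_corr = 85.12 μm/a
85.1 μm/a falls in (80, 200] for carbon steel → category C5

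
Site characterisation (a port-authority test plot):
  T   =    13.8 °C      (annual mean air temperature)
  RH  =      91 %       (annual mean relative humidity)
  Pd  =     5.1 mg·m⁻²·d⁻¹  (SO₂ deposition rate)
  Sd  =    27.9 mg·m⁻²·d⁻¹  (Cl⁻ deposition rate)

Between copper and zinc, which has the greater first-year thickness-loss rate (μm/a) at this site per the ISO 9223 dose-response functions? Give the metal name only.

copper

copper: f(T) = -0.080·(T−10) [T>10 °C] = -0.3040
  Pd branch = 0.0053·Pd^0.26·e^(0.059·RH+f) = 1.282 μm/a
  Cl⁻ term: 0.01025·27.9^0.27·exp(0.036·91+0.049·13.8) = 1.311
  r_corr = 1.282 + 1.311 = 2.593 μm/a
zinc: f(T) = -0.071·(T−10) [T>10 °C] = -0.2698
  Pd branch = 0.0129·Pd^0.44·e^(0.046·RH+f) = 1.326 μm/a
  Cl⁻ term: 0.0175·27.9^0.57·exp(0.008·91+0.085·13.8) = 0.781
  r_corr = 1.326 + 0.781 = 2.107 μm/a
Ordering by μm/a: copper (2.59) > zinc (2.11)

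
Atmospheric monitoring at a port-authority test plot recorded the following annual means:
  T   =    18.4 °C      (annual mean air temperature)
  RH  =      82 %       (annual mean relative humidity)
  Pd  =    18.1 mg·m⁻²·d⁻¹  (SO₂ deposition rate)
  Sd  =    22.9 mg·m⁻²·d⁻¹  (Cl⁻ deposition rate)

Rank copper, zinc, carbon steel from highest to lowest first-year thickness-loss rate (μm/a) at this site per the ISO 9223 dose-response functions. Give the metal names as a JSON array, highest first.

copper: temperature factor f = -0.080·(8.4) = -0.6720
  SO₂ term: 0.0053·18.1^0.26·exp(0.059·82-0.6720) = 0.7253
  Sd branch = 0.01025·Sd^0.27·e^(0.036·RH+0.049·T) = 1.126 μm/a
  r_corr = 0.7253 + 1.126 = 1.851 μm/a
zinc: temperature factor f = -0.071·(8.4) = -0.5964
  SO₂ term: 0.0129·18.1^0.44·exp(0.046·82-0.5964) = 1.104
  Sd branch = 0.0175·Sd^0.57·e^(0.008·RH+0.085·T) = 0.96 μm/a
  sum: 1.104 + 0.96 → r_corr = 2.064 μm/a
carbon steel: T>10 °C ⇒ hinge -0.054·(18.4−10) = -0.4536
  SO₂ term: 1.77·18.1^0.52·exp(0.02·82-0.4536) = 26.13
  Cl⁻ term: 0.102·22.9^0.62·exp(0.033·82+0.04·18.4) = 22.21
  sum: 26.13 + 22.21 → r_corr = 48.34 μm/a
Ordering by μm/a: carbon steel (48.3) > zinc (2.06) > copper (1.85)

["carbon steel", "zinc", "copper"]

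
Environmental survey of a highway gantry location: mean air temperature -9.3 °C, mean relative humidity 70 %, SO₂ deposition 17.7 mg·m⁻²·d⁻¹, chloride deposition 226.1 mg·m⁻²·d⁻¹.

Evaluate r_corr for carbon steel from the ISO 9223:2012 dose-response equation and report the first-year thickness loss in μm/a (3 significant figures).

carbon steel: T≤10 °C ⇒ hinge +0.150·(-9.3−10) = -2.8950
  sulphur-dioxide contribution → 1.769 μm/a
  chloride contribution → 20.41 μm/a
  ⇒ r_corr(carbon steel) = 22.18 μm/a

r_corr = 22.2 μm/a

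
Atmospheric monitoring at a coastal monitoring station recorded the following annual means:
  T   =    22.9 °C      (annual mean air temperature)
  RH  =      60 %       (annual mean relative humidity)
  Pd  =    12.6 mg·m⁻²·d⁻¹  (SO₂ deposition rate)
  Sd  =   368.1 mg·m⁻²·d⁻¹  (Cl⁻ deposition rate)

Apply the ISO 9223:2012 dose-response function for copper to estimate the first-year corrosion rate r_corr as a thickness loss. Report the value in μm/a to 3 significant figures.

copper: temperature factor f = -0.080·(12.9) = -1.0320
  SO₂ term: 0.0053·12.6^0.26·exp(0.059·60-1.0320) = 0.1258
  Cl⁻ term: 0.01025·368.1^0.27·exp(0.036·60+0.049·22.9) = 1.346
  r_corr = 0.1258 + 1.346 = 1.471 μm/a

r_corr = 1.47 μm/a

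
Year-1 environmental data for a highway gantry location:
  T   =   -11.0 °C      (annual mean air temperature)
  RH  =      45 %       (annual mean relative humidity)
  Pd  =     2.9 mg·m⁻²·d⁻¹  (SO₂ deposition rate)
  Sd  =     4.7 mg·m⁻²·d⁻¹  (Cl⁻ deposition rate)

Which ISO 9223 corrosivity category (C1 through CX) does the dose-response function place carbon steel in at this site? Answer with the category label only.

carbon steel: temperature factor f = +0.150·(-21.0) = -3.1500
  SO₂ term: 1.77·2.9^0.52·exp(0.02·45-3.1500) = 0.3245
  Sd branch = 0.102·Sd^0.62·e^(0.033·RH+0.04·T) = 0.7571 μm/a
  sum: 0.3245 + 0.7571 → r_corr = 1.082 μm/a
1.08 μm/a falls in (0, 1.3] for carbon steel → category C1

C1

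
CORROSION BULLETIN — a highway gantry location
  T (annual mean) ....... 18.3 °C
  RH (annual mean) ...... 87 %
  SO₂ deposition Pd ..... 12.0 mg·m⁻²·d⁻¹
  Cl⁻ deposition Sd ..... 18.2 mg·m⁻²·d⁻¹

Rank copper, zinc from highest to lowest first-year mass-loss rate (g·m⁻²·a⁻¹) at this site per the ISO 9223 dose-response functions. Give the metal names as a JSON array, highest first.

copper: f(T) = -0.080·(T−10) [T>10 °C] = -0.6640
  sulphur-dioxide contribution → 0.8825 μm/a
  chloride contribution → 1.261 μm/a
  ⇒ r_corr(copper) = 2.143 μm/a
  mass loss = 2.143 μm/a × 8.96 g/cm³ = 19.2 g·m⁻²·a⁻¹
zinc: temperature factor f = -0.071·(8.3) = -0.5893
  sulphur-dioxide contribution → 1.168 μm/a
  chloride contribution → 0.8691 μm/a
  total first-year rate 2.037 μm/a
  mass loss = 2.037 μm/a × 7.14 g/cm³ = 14.55 g·m⁻²·a⁻¹
Ordering by g·m⁻²·a⁻¹: copper (19.2) > zinc (14.5)

["copper", "zinc"]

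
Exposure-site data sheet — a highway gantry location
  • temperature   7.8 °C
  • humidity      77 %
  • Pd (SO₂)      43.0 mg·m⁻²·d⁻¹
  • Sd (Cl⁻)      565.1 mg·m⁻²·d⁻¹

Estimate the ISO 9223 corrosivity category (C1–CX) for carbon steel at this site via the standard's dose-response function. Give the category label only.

C5

carbon steel: temperature factor f = +0.150·(-2.2) = -0.3300
  Pd branch = 1.77·Pd^0.52·e^(0.02·RH+f) = 41.96 μm/a
  Sd branch = 0.102·Sd^0.62·e^(0.033·RH+0.04·T) = 89.94 μm/a
  r_corr = 41.96 + 89.94 = 131.9 μm/a
ISO 9223 Table 2 (carbon steel): 80 < 132 ≤ 200 μm/a ⇒ C5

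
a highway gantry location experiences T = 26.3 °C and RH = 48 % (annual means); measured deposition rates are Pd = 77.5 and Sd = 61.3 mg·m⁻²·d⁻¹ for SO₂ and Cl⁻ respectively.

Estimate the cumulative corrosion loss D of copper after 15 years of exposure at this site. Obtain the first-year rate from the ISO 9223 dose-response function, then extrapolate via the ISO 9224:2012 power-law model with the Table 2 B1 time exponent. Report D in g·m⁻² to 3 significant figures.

copper: temperature factor f = -0.080·(16.3) = -1.3040
  sulphur-dioxide contribution → 0.0757 μm/a
  chloride contribution → 0.636 μm/a
  ⇒ r_corr(copper) = 0.7117 μm/a
Long-term exponent b (ISO 9224 Table 2, B1) = 0.667
  D(15) = 0.7117 × 15^0.667 = 0.7117 × 6.088 = 4.333 μm
  Mass loss = 4.333 μm × 8.96 g/cm³ = 38.82 g·m⁻²

D(15) = 38.8 g·m⁻²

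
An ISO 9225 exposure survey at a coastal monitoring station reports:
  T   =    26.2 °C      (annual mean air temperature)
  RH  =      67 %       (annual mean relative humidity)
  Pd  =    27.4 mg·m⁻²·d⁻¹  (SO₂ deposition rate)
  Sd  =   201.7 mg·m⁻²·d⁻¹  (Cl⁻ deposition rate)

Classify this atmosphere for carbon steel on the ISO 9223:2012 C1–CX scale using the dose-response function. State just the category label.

C5

carbon steel: temperature factor f = -0.054·(16.2) = -0.8748
  SO₂ term: 1.77·27.4^0.52·exp(0.02·67-0.8748) = 15.76
  Sd branch = 0.102·Sd^0.62·e^(0.033·RH+0.04·T) = 71.27 μm/a
  sum: 15.76 + 71.27 → r_corr = 87.03 μm/a
Category bounds: 80…200 μm/a bracket r_corr ⇒ C5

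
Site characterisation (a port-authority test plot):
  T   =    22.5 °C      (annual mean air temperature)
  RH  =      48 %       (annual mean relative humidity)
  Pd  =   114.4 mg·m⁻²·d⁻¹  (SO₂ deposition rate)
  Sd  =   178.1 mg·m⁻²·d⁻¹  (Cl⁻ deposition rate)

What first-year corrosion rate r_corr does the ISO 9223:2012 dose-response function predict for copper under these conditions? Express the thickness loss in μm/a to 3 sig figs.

r_corr = 0.818 μm/a

copper: f(T) = -0.080·(T−10) [T>10 °C] = -1.0000
  SO₂ term: 0.0053·114.4^0.26·exp(0.059·48-1.0000) = 0.1135
  Cl⁻ term: 0.01025·178.1^0.27·exp(0.036·48+0.049·22.5) = 0.7042
  r_corr = 0.1135 + 0.7042 = 0.8177 μm/a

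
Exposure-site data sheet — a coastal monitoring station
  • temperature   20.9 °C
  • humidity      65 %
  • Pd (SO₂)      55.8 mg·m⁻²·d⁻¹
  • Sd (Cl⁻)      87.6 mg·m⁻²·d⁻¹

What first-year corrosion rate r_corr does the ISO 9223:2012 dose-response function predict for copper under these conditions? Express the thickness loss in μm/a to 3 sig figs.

r_corr = 1.28 μm/a

copper: temperature factor f = -0.080·(10.9) = -0.8720
  sulphur-dioxide contribution → 0.2919 μm/a
  chloride contribution → 0.9913 μm/a
  total first-year rate 1.283 μm/a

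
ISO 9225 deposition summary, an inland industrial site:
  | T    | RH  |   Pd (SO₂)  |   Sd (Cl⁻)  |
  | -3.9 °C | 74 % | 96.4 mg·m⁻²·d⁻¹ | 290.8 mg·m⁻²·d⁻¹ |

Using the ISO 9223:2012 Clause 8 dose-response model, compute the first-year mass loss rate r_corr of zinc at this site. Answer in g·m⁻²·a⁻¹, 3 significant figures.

r_corr = 16.3 g·m⁻²·a⁻¹

zinc: f(T) = +0.038·(T−10) [T≤10 °C] = -0.5282
  Pd branch = 0.0129·Pd^0.44·e^(0.046·RH+f) = 1.708 μm/a
  Cl⁻ term: 0.0175·290.8^0.57·exp(0.008·74+0.085·-3.9) = 0.576
  r_corr = 1.708 + 0.576 = 2.284 μm/a
Convert to mass loss: 2.284 μm/a × 7.14 g/cm³ = 16.31 g·m⁻²·a⁻¹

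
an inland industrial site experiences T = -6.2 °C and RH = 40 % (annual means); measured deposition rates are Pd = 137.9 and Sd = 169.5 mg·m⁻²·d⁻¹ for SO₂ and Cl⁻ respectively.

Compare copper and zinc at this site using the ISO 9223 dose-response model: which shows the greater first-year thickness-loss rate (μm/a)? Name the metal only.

zinc

copper: f(T) = +0.126·(T−10) [T≤10 °C] = -2.0412
  SO₂ term: 0.0053·137.9^0.26·exp(0.059·40-2.0412) = 0.02624
  Cl⁻ term: 0.01025·169.5^0.27·exp(0.036·40+0.049·-6.2) = 0.1277
  sum: 0.02624 + 0.1277 → r_corr = 0.1539 μm/a
zinc: f(T) = +0.038·(T−10) [T≤10 °C] = -0.6156
  SO₂ term: 0.0129·137.9^0.44·exp(0.046·40-0.6156) = 0.3835
  Sd branch = 0.0175·Sd^0.57·e^(0.008·RH+0.085·T) = 0.2653 μm/a
  r_corr = 0.3835 + 0.2653 = 0.6488 μm/a
Ordering by μm/a: zinc (0.649) > copper (0.154)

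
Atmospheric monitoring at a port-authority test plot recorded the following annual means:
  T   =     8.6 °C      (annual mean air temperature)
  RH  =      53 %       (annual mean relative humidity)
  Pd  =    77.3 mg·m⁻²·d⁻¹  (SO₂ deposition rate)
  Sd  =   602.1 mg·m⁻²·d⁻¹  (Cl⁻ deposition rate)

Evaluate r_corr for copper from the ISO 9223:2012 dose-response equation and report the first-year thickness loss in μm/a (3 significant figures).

r_corr = 0.907 μm/a

copper: f(T) = +0.126·(T−10) [T≤10 °C] = -0.1764
  sulphur-dioxide contribution → 0.3138 μm/a
  chloride contribution → 0.5928 μm/a
  total first-year rate 0.9065 μm/a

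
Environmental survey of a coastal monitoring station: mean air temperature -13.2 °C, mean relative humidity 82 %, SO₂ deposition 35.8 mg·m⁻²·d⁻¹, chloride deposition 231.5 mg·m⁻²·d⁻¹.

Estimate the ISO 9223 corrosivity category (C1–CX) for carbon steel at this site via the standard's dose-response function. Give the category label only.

carbon steel: T≤10 °C ⇒ hinge +0.150·(-13.2−10) = -3.4800
  Pd branch = 1.77·Pd^0.52·e^(0.02·RH+f) = 1.807 μm/a
  Sd branch = 0.102·Sd^0.62·e^(0.033·RH+0.04·T) = 26.33 μm/a
  sum: 1.807 + 26.33 → r_corr = 28.14 μm/a
Category bounds: 25…50 μm/a bracket r_corr ⇒ C3

C3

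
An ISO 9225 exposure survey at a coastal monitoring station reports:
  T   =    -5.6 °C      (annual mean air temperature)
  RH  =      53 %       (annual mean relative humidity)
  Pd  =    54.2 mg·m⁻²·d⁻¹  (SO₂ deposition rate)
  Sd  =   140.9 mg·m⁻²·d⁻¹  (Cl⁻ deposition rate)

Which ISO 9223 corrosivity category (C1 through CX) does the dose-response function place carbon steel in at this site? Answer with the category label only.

C2

carbon steel: f(T) = +0.150·(T−10) [T≤10 °C] = -2.3400
  Pd branch = 1.77·Pd^0.52·e^(0.02·RH+f) = 3.924 μm/a
  Cl⁻ term: 0.102·140.9^0.62·exp(0.033·53+0.04·-5.6) = 10.07
  r_corr = 3.924 + 10.07 = 14 μm/a
Category bounds: 1.3…25 μm/a bracket r_corr ⇒ C2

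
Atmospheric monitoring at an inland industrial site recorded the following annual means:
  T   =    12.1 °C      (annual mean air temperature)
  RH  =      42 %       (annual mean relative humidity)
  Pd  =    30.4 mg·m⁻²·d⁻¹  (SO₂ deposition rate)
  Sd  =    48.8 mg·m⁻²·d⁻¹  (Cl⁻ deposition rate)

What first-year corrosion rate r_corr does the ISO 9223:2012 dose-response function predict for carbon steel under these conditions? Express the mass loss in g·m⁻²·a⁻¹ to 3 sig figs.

r_corr = 227 g·m⁻²·a⁻¹

carbon steel: f(T) = -0.054·(T−10) [T>10 °C] = -0.1134
  sulphur-dioxide contribution → 21.61 μm/a
  chloride contribution → 7.371 μm/a
  ⇒ r_corr(carbon steel) = 28.98 μm/a
Convert to mass loss: 28.98 μm/a × 7.85 g/cm³ = 227.5 g·m⁻²·a⁻¹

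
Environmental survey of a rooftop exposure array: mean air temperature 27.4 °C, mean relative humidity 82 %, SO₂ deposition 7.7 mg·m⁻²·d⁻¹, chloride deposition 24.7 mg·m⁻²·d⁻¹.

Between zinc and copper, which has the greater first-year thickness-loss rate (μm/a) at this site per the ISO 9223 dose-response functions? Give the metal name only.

zinc: T>10 °C ⇒ hinge -0.071·(27.4−10) = -1.2354
  SO₂ term: 0.0129·7.7^0.44·exp(0.046·82-1.2354) = 0.4002
  Sd branch = 0.0175·Sd^0.57·e^(0.008·RH+0.085·T) = 2.154 μm/a
  sum: 0.4002 + 2.154 → r_corr = 2.554 μm/a
copper: f(T) = -0.080·(T−10) [T>10 °C] = -1.3920
  SO₂ term: 0.0053·7.7^0.26·exp(0.059·82-1.3920) = 0.2827
  Sd branch = 0.01025·Sd^0.27·e^(0.036·RH+0.049·T) = 1.786 μm/a
  r_corr = 0.2827 + 1.786 = 2.069 μm/a
Ordering by μm/a: zinc (2.55) > copper (2.07)

zinc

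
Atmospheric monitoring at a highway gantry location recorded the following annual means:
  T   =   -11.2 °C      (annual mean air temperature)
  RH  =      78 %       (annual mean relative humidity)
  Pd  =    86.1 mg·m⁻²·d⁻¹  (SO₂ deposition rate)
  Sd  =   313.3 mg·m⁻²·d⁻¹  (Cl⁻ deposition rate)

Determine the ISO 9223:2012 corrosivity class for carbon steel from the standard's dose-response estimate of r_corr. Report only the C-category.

C3

carbon steel: temperature factor f = +0.150·(-21.2) = -3.1800
  sulphur-dioxide contribution → 3.553 μm/a
  chloride contribution → 30.16 μm/a
  total first-year rate 33.71 μm/a
33.7 μm/a falls in (25, 50] for carbon steel → category C3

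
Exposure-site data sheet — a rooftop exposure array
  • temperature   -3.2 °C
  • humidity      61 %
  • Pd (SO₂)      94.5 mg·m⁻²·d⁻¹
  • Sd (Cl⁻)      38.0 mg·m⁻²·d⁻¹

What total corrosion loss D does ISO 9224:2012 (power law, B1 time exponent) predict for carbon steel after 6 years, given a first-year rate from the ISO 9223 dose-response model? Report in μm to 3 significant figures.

carbon steel: T≤10 °C ⇒ hinge +0.150·(-3.2−10) = -1.9800
  sulphur-dioxide contribution → 8.813 μm/a
  chloride contribution → 6.408 μm/a
  ⇒ r_corr(carbon steel) = 15.22 μm/a
Power-law: D(6) = r_corr · 6^0.523
  D(6) = 15.22 × 6^0.523 = 15.22 × 2.553 = 38.85 μm

D(6) = 38.9 μm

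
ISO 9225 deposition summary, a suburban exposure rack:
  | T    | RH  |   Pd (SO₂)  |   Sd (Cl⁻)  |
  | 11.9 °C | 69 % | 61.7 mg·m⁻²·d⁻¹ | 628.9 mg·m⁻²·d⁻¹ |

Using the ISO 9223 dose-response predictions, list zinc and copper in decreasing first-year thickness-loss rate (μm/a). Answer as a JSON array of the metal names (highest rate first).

["zinc", "copper"]

zinc: temperature factor f = -0.071·(1.9) = -0.1349
  sulphur-dioxide contribution → 1.653 μm/a
  chloride contribution → 3.29 μm/a
  total first-year rate 4.943 μm/a
copper: f(T) = -0.080·(T−10) [T>10 °C] = -0.1520
  sulphur-dioxide contribution → 0.7794 μm/a
  chloride contribution → 1.254 μm/a
  ⇒ r_corr(copper) = 2.034 μm/a
Ordering by μm/a: zinc (4.94) > copper (2.03)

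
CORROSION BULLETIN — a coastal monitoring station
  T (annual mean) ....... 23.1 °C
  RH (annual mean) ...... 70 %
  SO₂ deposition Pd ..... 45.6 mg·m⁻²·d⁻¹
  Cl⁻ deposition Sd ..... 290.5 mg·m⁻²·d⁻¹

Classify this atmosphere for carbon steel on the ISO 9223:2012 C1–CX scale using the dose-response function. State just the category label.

C5

carbon steel: temperature factor f = -0.054·(13.1) = -0.7074
  Pd branch = 1.77·Pd^0.52·e^(0.02·RH+f) = 25.79 μm/a
  Cl⁻ term: 0.102·290.5^0.62·exp(0.033·70+0.04·23.1) = 87.15
  r_corr = 25.79 + 87.15 = 112.9 μm/a
113 μm/a falls in (80, 200] for carbon steel → category C5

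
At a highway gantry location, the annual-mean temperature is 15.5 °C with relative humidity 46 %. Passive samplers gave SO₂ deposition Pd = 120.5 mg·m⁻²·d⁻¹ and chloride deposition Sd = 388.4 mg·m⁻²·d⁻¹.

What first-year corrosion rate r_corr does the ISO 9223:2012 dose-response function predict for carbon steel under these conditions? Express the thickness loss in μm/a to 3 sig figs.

r_corr = 74.7 μm/a

carbon steel: T>10 °C ⇒ hinge -0.054·(15.5−10) = -0.2970
  SO₂ term: 1.77·120.5^0.52·exp(0.02·46-0.2970) = 39.87
  Cl⁻ term: 0.102·388.4^0.62·exp(0.033·46+0.04·15.5) = 34.87
  sum: 39.87 + 34.87 → r_corr = 74.74 μm/a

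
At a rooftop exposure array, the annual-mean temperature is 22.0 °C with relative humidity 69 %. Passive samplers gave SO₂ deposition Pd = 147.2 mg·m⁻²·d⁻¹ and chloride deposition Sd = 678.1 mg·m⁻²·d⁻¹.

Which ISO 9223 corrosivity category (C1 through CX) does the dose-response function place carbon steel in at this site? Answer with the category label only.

C5

carbon steel: T>10 °C ⇒ hinge -0.054·(22.0−10) = -0.6480
  SO₂ term: 1.77·147.2^0.52·exp(0.02·69-0.6480) = 49.34
  Cl⁻ term: 0.102·678.1^0.62·exp(0.033·69+0.04·22.0) = 136.5
  r_corr = 49.34 + 136.5 = 185.8 μm/a
186 μm/a falls in (80, 200] for carbon steel → category C5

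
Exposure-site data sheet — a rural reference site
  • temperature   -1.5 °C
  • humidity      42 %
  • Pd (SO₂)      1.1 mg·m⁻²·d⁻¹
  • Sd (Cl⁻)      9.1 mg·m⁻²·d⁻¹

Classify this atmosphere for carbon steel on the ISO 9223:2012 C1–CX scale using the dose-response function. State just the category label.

C2

carbon steel: T≤10 °C ⇒ hinge +0.150·(-1.5−10) = -1.7250
  sulphur-dioxide contribution → 0.7676 μm/a
  chloride contribution → 1.51 μm/a
  ⇒ r_corr(carbon steel) = 2.278 μm/a
ISO 9223 Table 2 (carbon steel): 1.3 < 2.28 ≤ 25 μm/a ⇒ C2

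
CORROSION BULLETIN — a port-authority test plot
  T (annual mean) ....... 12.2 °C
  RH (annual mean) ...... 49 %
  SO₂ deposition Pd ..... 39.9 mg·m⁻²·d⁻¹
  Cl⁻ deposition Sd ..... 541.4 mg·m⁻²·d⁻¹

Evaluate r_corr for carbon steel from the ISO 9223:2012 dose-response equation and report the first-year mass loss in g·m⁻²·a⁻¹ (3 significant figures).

r_corr = 549 g·m⁻²·a⁻¹

carbon steel: f(T) = -0.054·(T−10) [T>10 °C] = -0.1188
  Pd branch = 1.77·Pd^0.52·e^(0.02·RH+f) = 28.48 μm/a
  Cl⁻ term: 0.102·541.4^0.62·exp(0.033·49+0.04·12.2) = 41.45
  r_corr = 28.48 + 41.45 = 69.93 μm/a
Convert to mass loss: 69.93 μm/a × 7.85 g/cm³ = 549 g·m⁻²·a⁻¹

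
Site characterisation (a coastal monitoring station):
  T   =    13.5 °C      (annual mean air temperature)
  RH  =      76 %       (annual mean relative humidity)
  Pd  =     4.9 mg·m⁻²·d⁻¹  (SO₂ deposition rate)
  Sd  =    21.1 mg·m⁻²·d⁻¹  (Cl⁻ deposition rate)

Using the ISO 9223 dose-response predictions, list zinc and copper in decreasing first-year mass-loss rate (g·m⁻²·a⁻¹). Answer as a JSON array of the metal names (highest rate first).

zinc: temperature factor f = -0.071·(3.5) = -0.2485
  sulphur-dioxide contribution → 0.6678 μm/a
  chloride contribution → 0.5758 μm/a
  ⇒ r_corr(zinc) = 1.244 μm/a
  mass loss = 1.244 μm/a × 7.14 g/cm³ = 8.879 g·m⁻²·a⁻¹
copper: f(T) = -0.080·(T−10) [T>10 °C] = -0.2800
  sulphur-dioxide contribution → 0.5364 μm/a
  chloride contribution → 0.6979 μm/a
  ⇒ r_corr(copper) = 1.234 μm/a
  mass loss = 1.234 μm/a × 8.96 g/cm³ = 11.06 g·m⁻²·a⁻¹
Ordering by g·m⁻²·a⁻¹: copper (11.1) > zinc (8.88)

["copper", "zinc"]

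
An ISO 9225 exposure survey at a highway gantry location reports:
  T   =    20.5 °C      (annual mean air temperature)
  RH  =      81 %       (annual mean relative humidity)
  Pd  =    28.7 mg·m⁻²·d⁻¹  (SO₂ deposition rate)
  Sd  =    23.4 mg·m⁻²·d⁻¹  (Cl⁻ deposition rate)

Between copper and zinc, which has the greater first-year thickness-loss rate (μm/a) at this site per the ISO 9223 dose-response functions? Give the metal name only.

zinc

copper: temperature factor f = -0.080·(10.5) = -0.8400
  sulphur-dioxide contribution → 0.6516 μm/a
  chloride contribution → 1.211 μm/a
  ⇒ r_corr(copper) = 1.862 μm/a
zinc: temperature factor f = -0.071·(10.5) = -0.7455
  sulphur-dioxide contribution → 1.113 μm/a
  chloride contribution → 1.153 μm/a
  ⇒ r_corr(zinc) = 2.266 μm/a
Ordering by μm/a: zinc (2.27) > copper (1.86)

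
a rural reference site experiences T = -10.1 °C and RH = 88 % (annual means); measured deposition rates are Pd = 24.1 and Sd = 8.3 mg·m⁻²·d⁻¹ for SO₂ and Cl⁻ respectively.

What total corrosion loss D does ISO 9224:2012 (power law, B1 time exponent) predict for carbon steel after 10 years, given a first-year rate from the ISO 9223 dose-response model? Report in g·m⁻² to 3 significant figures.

D(10) = 190 g·m⁻²

carbon steel: temperature factor f = +0.150·(-20.1) = -3.0150
  Pd branch = 1.77·Pd^0.52·e^(0.02·RH+f) = 2.64 μm/a
  Cl⁻ term: 0.102·8.3^0.62·exp(0.033·88+0.04·-10.1) = 4.615
  sum: 2.64 + 4.615 → r_corr = 7.255 μm/a
ISO 9224: D(t) = r_corr · t^b with b = 0.523 (carbon steel, B1)
  D(10) = 7.255 × 10^0.523 = 7.255 × 3.334 = 24.19 μm
  Mass loss = 24.19 μm × 7.85 g/cm³ = 189.9 g·m⁻²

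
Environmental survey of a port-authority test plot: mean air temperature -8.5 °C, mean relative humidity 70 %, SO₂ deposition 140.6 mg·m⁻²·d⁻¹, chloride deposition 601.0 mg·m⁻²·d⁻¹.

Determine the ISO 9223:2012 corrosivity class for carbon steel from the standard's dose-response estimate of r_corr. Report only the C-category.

carbon steel: T≤10 °C ⇒ hinge +0.150·(-8.5−10) = -2.7750
  sulphur-dioxide contribution → 5.858 μm/a
  chloride contribution → 38.64 μm/a
  ⇒ r_corr(carbon steel) = 44.5 μm/a
Category bounds: 25…50 μm/a bracket r_corr ⇒ C3

C3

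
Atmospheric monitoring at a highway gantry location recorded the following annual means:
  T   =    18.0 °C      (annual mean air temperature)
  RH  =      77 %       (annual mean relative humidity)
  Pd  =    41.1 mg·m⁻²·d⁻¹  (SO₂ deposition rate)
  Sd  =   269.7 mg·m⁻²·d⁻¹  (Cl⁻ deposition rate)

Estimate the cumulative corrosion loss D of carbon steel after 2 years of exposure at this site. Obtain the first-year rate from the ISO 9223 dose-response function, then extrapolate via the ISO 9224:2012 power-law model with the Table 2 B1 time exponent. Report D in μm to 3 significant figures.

carbon steel: T>10 °C ⇒ hinge -0.054·(18.0−10) = -0.4320
  SO₂ term: 1.77·41.1^0.52·exp(0.02·77-0.4320) = 37.01
  Cl⁻ term: 0.102·269.7^0.62·exp(0.033·77+0.04·18.0) = 85.5
  sum: 37.01 + 85.5 → r_corr = 122.5 μm/a
Long-term exponent b (ISO 9224 Table 2, B1) = 0.523
  D(2) = 122.5 × 2^0.523 = 122.5 × 1.437 = 176 μm

D(2) = 176 μm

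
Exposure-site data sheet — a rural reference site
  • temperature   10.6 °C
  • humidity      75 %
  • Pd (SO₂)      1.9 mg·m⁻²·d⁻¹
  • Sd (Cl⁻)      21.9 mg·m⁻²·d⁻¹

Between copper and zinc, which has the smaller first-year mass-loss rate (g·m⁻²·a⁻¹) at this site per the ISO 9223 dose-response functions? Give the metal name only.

zinc

copper: temperature factor f = -0.080·(0.6) = -0.0480
  sulphur-dioxide contribution → 0.4985 μm/a
  chloride contribution → 0.5899 μm/a
  ⇒ r_corr(copper) = 1.088 μm/a
  mass loss = 1.088 μm/a × 8.96 g/cm³ = 9.752 g·m⁻²·a⁻¹
zinc: T>10 °C ⇒ hinge -0.071·(10.6−10) = -0.0426
  sulphur-dioxide contribution → 0.5165 μm/a
  chloride contribution → 0.456 μm/a
  total first-year rate 0.9725 μm/a
  mass loss = 0.9725 μm/a × 7.14 g/cm³ = 6.944 g·m⁻²·a⁻¹
Ordering by g·m⁻²·a⁻¹: copper (9.75) > zinc (6.94)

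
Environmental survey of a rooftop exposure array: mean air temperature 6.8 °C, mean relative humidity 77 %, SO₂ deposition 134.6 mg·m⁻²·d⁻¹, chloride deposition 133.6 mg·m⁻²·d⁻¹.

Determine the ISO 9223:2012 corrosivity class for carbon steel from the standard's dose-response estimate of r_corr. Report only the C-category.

carbon steel: temperature factor f = +0.150·(-3.2) = -0.4800
  sulphur-dioxide contribution → 65.38 μm/a
  chloride contribution → 35.34 μm/a
  total first-year rate 100.7 μm/a
ISO 9223 Table 2 (carbon steel): 80 < 101 ≤ 200 μm/a ⇒ C5

C5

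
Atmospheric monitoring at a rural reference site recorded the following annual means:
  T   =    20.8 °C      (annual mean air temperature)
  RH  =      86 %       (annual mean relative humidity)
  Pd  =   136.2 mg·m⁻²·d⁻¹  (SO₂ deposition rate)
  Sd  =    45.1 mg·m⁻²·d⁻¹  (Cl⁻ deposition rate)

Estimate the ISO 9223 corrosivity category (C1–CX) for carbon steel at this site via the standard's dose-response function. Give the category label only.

C5

carbon steel: temperature factor f = -0.054·(10.8) = -0.5832
  Pd branch = 1.77·Pd^0.52·e^(0.02·RH+f) = 71.03 μm/a
  Sd branch = 0.102·Sd^0.62·e^(0.033·RH+0.04·T) = 42.47 μm/a
  r_corr = 71.03 + 42.47 = 113.5 μm/a
113 μm/a falls in (80, 200] for carbon steel → category C5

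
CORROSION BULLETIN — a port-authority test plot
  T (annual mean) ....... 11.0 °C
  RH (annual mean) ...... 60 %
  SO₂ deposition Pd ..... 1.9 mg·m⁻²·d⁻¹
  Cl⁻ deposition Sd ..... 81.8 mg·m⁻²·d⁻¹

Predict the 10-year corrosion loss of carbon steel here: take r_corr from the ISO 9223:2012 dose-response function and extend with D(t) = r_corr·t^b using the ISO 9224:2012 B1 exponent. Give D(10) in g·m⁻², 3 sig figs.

carbon steel: f(T) = -0.054·(T−10) [T>10 °C] = -0.0540
  sulphur-dioxide contribution → 7.774 μm/a
  chloride contribution → 17.6 μm/a
  total first-year rate 25.37 μm/a
Power-law: D(10) = r_corr · 10^0.523
  D(10) = 25.37 × 10^0.523 = 25.37 × 3.334 = 84.6 μm
  Mass loss = 84.6 μm × 7.85 g/cm³ = 664.1 g·m⁻²

D(10) = 664 g·m⁻²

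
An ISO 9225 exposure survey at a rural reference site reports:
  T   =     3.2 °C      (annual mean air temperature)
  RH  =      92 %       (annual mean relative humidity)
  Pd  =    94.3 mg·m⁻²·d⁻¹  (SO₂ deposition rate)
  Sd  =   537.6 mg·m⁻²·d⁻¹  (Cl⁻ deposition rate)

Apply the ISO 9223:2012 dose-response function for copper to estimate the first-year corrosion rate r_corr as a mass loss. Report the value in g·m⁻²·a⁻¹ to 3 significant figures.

copper: f(T) = +0.126·(T−10) [T≤10 °C] = -0.8568
  sulphur-dioxide contribution → 1.671 μm/a
  chloride contribution → 1.797 μm/a
  total first-year rate 3.467 μm/a
Convert to mass loss: 3.467 μm/a × 8.96 g/cm³ = 31.07 g·m⁻²·a⁻¹

r_corr = 31.1 g·m⁻²·a⁻¹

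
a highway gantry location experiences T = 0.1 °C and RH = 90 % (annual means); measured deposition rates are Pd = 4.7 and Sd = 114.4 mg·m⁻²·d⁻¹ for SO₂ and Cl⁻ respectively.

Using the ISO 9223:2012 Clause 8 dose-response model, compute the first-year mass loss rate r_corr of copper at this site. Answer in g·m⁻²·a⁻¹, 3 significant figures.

copper: T≤10 °C ⇒ hinge +0.126·(0.1−10) = -1.2474
  Pd branch = 0.0053·Pd^0.26·e^(0.059·RH+f) = 0.4607 μm/a
  Sd branch = 0.01025·Sd^0.27·e^(0.036·RH+0.049·T) = 0.9457 μm/a
  sum: 0.4607 + 0.9457 → r_corr = 1.406 μm/a
Convert to mass loss: 1.406 μm/a × 8.96 g/cm³ = 12.6 g·m⁻²·a⁻¹

r_corr = 12.6 g·m⁻²·a⁻¹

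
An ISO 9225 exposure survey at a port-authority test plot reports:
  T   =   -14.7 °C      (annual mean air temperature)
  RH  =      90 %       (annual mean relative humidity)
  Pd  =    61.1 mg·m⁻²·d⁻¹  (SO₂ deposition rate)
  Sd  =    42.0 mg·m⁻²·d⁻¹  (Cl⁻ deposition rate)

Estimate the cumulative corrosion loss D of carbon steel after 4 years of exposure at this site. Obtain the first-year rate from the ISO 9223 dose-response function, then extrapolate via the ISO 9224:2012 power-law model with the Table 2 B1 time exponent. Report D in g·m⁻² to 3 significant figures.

D(4) = 218 g·m⁻²

carbon steel: temperature factor f = +0.150·(-24.7) = -3.7050
  SO₂ term: 1.77·61.1^0.52·exp(0.02·90-3.7050) = 2.236
  Sd branch = 0.102·Sd^0.62·e^(0.033·RH+0.04·T) = 11.21 μm/a
  r_corr = 2.236 + 11.21 = 13.44 μm/a
ISO 9224: D(t) = r_corr · t^b with b = 0.523 (carbon steel, B1)
  D(4) = 13.44 × 4^0.523 = 13.44 × 2.065 = 27.76 μm
  Mass loss = 27.76 μm × 7.85 g/cm³ = 217.9 g·m⁻²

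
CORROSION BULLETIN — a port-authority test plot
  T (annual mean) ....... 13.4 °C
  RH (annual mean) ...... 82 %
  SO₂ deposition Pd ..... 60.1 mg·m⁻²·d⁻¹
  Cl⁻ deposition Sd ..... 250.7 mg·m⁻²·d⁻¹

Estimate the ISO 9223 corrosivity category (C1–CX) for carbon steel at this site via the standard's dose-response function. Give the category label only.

carbon steel: T>10 °C ⇒ hinge -0.054·(13.4−10) = -0.1836
  SO₂ term: 1.77·60.1^0.52·exp(0.02·82-0.1836) = 63.9
  Sd branch = 0.102·Sd^0.62·e^(0.033·RH+0.04·T) = 80.18 μm/a
  sum: 63.9 + 80.18 → r_corr = 144.1 μm/a
Category bounds: 80…200 μm/a bracket r_corr ⇒ C5

C5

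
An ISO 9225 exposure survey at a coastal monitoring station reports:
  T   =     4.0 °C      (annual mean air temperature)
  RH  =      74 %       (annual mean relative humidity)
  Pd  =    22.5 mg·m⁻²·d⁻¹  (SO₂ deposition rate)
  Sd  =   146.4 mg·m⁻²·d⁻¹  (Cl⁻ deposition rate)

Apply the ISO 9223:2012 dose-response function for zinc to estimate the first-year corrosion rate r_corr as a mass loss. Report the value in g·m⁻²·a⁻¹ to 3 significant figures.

zinc: T≤10 °C ⇒ hinge +0.038·(4.0−10) = -0.2280
  Pd branch = 0.0129·Pd^0.44·e^(0.046·RH+f) = 1.216 μm/a
  Sd branch = 0.0175·Sd^0.57·e^(0.008·RH+0.085·T) = 0.7624 μm/a
  r_corr = 1.216 + 0.7624 = 1.978 μm/a
Convert to mass loss: 1.978 μm/a × 7.14 g/cm³ = 14.12 g·m⁻²·a⁻¹

r_corr = 14.1 g·m⁻²·a⁻¹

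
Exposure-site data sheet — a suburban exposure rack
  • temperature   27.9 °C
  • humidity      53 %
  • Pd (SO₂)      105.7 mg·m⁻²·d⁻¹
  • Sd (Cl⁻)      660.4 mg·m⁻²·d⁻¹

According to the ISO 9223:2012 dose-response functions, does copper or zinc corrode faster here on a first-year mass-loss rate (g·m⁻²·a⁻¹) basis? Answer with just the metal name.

zinc

copper: T>10 °C ⇒ hinge -0.080·(27.9−10) = -1.4320
  SO₂ term: 0.0053·105.7^0.26·exp(0.059·53-1.4320) = 0.09698
  Sd branch = 0.01025·Sd^0.27·e^(0.036·RH+0.049·T) = 1.565 μm/a
  sum: 0.09698 + 1.565 → r_corr = 1.662 μm/a
  mass loss = 1.662 μm/a × 8.96 g/cm³ = 14.89 g·m⁻²·a⁻¹
zinc: f(T) = -0.071·(T−10) [T>10 °C] = -1.2709
  Pd branch = 0.0129·Pd^0.44·e^(0.046·RH+f) = 0.3221 μm/a
  Sd branch = 0.0175·Sd^0.57·e^(0.008·RH+0.085·T) = 11.6 μm/a
  r_corr = 0.3221 + 11.6 = 11.92 μm/a
  mass loss = 11.92 μm/a × 7.14 g/cm³ = 85.11 g·m⁻²·a⁻¹
Ordering by g·m⁻²·a⁻¹: zinc (85.1) > copper (14.9)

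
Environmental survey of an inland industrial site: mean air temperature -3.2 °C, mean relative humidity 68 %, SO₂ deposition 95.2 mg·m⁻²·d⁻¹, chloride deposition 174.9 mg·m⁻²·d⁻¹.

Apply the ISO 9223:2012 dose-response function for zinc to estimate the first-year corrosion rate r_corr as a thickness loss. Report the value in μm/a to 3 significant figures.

r_corr = 1.76 μm/a

zinc: f(T) = +0.038·(T−10) [T≤10 °C] = -0.5016
  sulphur-dioxide contribution → 1.324 μm/a
  chloride contribution → 0.4361 μm/a
  ⇒ r_corr(zinc) = 1.76 μm/a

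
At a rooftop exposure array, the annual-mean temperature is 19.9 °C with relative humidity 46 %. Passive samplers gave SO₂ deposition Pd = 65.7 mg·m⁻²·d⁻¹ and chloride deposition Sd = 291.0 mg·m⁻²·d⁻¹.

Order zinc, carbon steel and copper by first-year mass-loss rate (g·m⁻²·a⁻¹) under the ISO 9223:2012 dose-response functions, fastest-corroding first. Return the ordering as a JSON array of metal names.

zinc: T>10 °C ⇒ hinge -0.071·(19.9−10) = -0.7029
  SO₂ term: 0.0129·65.7^0.44·exp(0.046·46-0.7029) = 0.3342
  Sd branch = 0.0175·Sd^0.57·e^(0.008·RH+0.085·T) = 3.482 μm/a
  r_corr = 0.3342 + 3.482 = 3.817 μm/a
  mass loss = 3.817 μm/a × 7.14 g/cm³ = 27.25 g·m⁻²·a⁻¹
carbon steel: temperature factor f = -0.054·(9.9) = -0.5346
  SO₂ term: 1.77·65.7^0.52·exp(0.02·46-0.5346) = 22.93
  Sd branch = 0.102·Sd^0.62·e^(0.033·RH+0.04·T) = 34.77 μm/a
  r_corr = 22.93 + 34.77 = 57.7 μm/a
  mass loss = 57.7 μm/a × 7.85 g/cm³ = 453 g·m⁻²·a⁻¹
copper: f(T) = -0.080·(T−10) [T>10 °C] = -0.7920
  SO₂ term: 0.0053·65.7^0.26·exp(0.059·46-0.7920) = 0.1075
  Cl⁻ term: 0.01025·291.0^0.27·exp(0.036·46+0.049·19.9) = 0.6586
  sum: 0.1075 + 0.6586 → r_corr = 0.7662 μm/a
  mass loss = 0.7662 μm/a × 8.96 g/cm³ = 6.865 g·m⁻²·a⁻¹
Ordering by g·m⁻²·a⁻¹: carbon steel (453) > zinc (27.3) > copper (6.86)

["carbon steel", "zinc", "copper"]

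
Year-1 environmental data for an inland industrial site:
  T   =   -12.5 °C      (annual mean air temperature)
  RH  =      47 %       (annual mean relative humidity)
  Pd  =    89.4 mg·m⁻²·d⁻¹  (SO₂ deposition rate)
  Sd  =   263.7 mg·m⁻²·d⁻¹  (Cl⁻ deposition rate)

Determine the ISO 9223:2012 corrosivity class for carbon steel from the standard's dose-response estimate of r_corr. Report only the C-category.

carbon steel: T≤10 °C ⇒ hinge +0.150·(-12.5−10) = -3.3750
  SO₂ term: 1.77·89.4^0.52·exp(0.02·47-3.3750) = 1.604
  Sd branch = 0.102·Sd^0.62·e^(0.033·RH+0.04·T) = 9.25 μm/a
  r_corr = 1.604 + 9.25 = 10.85 μm/a
Category bounds: 1.3…25 μm/a bracket r_corr ⇒ C2

C2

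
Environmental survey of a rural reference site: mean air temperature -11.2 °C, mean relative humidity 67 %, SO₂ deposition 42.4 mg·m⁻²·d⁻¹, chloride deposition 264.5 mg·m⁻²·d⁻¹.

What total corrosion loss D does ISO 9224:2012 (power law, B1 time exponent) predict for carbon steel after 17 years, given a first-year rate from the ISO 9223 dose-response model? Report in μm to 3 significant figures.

D(17) = 91.8 μm

carbon steel: T≤10 °C ⇒ hinge +0.150·(-11.2−10) = -3.1800
  SO₂ term: 1.77·42.4^0.52·exp(0.02·67-3.1800) = 1.973
  Cl⁻ term: 0.102·264.5^0.62·exp(0.033·67+0.04·-11.2) = 18.89
  sum: 1.973 + 18.89 → r_corr = 20.86 μm/a
Long-term exponent b (ISO 9224 Table 2, B1) = 0.523
  D(17) = 20.86 × 17^0.523 = 20.86 × 4.401 = 91.8 μm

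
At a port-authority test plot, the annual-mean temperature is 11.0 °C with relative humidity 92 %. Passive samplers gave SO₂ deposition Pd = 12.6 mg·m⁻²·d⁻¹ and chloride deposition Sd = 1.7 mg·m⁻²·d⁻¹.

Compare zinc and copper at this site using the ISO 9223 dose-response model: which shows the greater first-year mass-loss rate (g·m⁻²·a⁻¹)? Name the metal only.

zinc: T>10 °C ⇒ hinge -0.071·(11.0−10) = -0.0710
  sulphur-dioxide contribution → 2.523 μm/a
  chloride contribution → 0.1259 μm/a
  total first-year rate 2.649 μm/a
  mass loss = 2.649 μm/a × 7.14 g/cm³ = 18.91 g·m⁻²·a⁻¹
copper: f(T) = -0.080·(T−10) [T>10 °C] = -0.0800
  sulphur-dioxide contribution → 2.153 μm/a
  chloride contribution → 0.5564 μm/a
  total first-year rate 2.709 μm/a
  mass loss = 2.709 μm/a × 8.96 g/cm³ = 24.27 g·m⁻²·a⁻¹
Ordering by g·m⁻²·a⁻¹: copper (24.3) > zinc (18.9)

copper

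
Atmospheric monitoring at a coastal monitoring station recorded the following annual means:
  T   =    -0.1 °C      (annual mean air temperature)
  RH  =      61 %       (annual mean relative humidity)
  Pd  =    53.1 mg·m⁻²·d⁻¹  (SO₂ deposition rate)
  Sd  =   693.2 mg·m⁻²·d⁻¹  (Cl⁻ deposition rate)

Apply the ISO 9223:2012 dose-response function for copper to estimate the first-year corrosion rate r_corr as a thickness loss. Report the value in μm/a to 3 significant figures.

r_corr = 0.689 μm/a

copper: f(T) = +0.126·(T−10) [T≤10 °C] = -1.2726
  sulphur-dioxide contribution → 0.1525 μm/a
  chloride contribution → 0.5362 μm/a
  total first-year rate 0.6887 μm/a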